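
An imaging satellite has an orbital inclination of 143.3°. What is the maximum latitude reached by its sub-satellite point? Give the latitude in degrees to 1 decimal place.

Retrograde orbit: the ground track reaches ±(180° − i) = ±(180 − 143.3) = ±36.7°.

36.7°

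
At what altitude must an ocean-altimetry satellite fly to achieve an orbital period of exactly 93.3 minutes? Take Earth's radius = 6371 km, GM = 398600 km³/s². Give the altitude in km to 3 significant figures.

T = 93.3 min = 5598.0 s.
From T = 2π√(a³/μ): a = (μ T²/4π²)^(1/3) = (398600 × 5598.0² / 4π²)^(1/3) = 6814 km.
Altitude h = a − R = 6814 − 6371 = 443 km.

443 km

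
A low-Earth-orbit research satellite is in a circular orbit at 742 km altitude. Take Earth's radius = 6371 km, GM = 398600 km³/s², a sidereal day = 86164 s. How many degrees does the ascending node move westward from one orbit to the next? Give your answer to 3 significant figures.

Semi-major axis a = 6371 + 742 = 7113 km. Period T = 2π√(a³/μ) = 2π√(7113³/398600) = 5970.2 s = 99.50 min.
During one orbit Earth rotates (5970.2 / 86164) × 360° = 24.94°.

24.9°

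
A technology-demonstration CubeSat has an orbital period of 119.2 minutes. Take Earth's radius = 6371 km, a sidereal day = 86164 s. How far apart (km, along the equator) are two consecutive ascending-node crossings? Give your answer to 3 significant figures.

3320 km

T = 119.2 min = 7152.0 s.
During one orbit Earth rotates (7152.0 / 86164) × 360° = 29.88°.
At the equator that is 29.88° × (2π·6371/360) km/° = 29.88 × 111.2 = 3323 km.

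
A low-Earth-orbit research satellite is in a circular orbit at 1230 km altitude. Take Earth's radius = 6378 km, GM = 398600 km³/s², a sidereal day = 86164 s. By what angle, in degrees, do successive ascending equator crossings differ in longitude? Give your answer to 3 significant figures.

27.6°

Semi-major axis a = 6378 + 1230 = 7608 km. Period T = 2π√(a³/μ) = 2π√(7608³/398600) = 6604.2 s = 110.07 min.
During one orbit Earth rotates (6604.2 / 86164) × 360° = 27.59°.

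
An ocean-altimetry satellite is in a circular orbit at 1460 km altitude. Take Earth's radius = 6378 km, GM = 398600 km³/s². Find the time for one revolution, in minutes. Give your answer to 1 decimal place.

Semi-major axis a = 6378 + 1460 = 7838 km. Period T = 2π√(a³/μ) = 2π√(7838³/398600) = 6905.9 s = 115.10 min.

115.1 min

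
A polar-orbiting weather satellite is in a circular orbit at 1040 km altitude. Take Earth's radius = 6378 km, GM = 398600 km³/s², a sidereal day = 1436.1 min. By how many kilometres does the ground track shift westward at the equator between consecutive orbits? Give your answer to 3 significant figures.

2960 km

Semi-major axis a = 6378 + 1040 = 7418 km. Period T = 2π√(a³/μ) = 2π√(7418³/398600) = 6358.3 s = 105.97 min.
During one orbit Earth rotates (6358.3 / 86166) × 360° = 26.56°.
At the equator that is 26.56° × (2π·6378/360) km/° = 26.56 × 111.3 = 2957 km.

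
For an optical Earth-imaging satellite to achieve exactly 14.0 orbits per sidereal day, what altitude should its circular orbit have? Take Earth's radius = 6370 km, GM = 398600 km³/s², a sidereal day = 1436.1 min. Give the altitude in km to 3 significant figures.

Required period T = 86166 / 14.0 = 6154.7 s.
From T = 2π√(a³/μ): a = (μ T²/4π²)^(1/3) = (398600 × 6154.7² / 4π²)^(1/3) = 7259 km.
Altitude h = a − R = 7259 − 6370 = 889 km.

889 km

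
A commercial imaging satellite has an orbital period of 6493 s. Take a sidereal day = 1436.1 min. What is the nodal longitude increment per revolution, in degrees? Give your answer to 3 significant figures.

27.1°

During one orbit Earth rotates (6493.0 / 86166) × 360° = 27.13°.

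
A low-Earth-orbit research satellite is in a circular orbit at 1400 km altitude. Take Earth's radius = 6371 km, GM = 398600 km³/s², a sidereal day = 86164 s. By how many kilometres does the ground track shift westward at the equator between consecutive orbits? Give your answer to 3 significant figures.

3170 km

Semi-major axis a = 6371 + 1400 = 7771 km. Period T = 2π√(a³/μ) = 2π√(7771³/398600) = 6817.5 s = 113.63 min.
During one orbit Earth rotates (6817.5 / 86164) × 360° = 28.48°.
At the equator that is 28.48° × (2π·6371/360) km/° = 28.48 × 111.2 = 3167 km.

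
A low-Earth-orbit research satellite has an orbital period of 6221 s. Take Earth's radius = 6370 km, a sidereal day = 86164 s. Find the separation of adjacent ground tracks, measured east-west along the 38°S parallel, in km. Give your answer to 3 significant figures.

Node shift per orbit = (6221.0/86164) × 360° = 25.99°.
Equatorial spacing = 25.99 × 111.2 km/° = 2890 km.
At 38° latitude, spacing = 2890 × cos(38°) = 2277 km.

2280 km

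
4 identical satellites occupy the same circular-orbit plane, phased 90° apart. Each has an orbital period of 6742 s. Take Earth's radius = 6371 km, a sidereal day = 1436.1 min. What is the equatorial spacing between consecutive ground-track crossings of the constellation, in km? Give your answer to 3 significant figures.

783 km

Single-satellite node shift = (6742.0/86166) × 360° = 28.17°.
With 4 satellites evenly phased, successive equator crossings are 28.17/4 = 7.042° apart.
That is 7.042 × 111.2 = 783 km at the equator.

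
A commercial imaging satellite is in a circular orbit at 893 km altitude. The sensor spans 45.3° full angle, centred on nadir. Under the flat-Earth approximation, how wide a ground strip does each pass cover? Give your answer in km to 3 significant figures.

745 km

Half-angle = 45.3°/2 = 22.65°.
Swath width ≈ 2h·tan(θ/2) = 2 × 893 × tan(22.65°) = 745.3 km.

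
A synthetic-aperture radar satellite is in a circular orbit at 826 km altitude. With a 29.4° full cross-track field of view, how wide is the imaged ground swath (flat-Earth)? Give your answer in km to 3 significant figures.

433 km

Half-angle = 29.4°/2 = 14.7°.
Swath width ≈ 2h·tan(θ/2) = 2 × 826 × tan(14.7°) = 433.4 km.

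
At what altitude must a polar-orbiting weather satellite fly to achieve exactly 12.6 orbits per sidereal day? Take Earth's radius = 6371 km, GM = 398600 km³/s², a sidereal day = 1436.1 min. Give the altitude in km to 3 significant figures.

Required period T = 86166 / 12.6 = 6838.6 s.
From T = 2π√(a³/μ): a = (μ T²/4π²)^(1/3) = (398600 × 6838.6² / 4π²)^(1/3) = 7787 km.
Altitude h = a − R = 7787 − 6371 = 1416 km.

1420 km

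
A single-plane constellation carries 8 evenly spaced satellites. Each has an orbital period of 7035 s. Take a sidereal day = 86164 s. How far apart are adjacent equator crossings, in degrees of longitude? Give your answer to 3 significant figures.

3.67°

Single-satellite node shift = (7035.0/86164) × 360° = 29.39°.
With 8 satellites evenly phased, successive equator crossings are 29.39/8 = 3.674° apart.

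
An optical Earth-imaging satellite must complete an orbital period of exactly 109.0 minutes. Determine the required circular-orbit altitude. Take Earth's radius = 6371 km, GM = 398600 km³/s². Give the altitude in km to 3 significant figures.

T = 109.0 min = 6540.0 s.
From T = 2π√(a³/μ): a = (μ T²/4π²)^(1/3) = (398600 × 6540.0² / 4π²)^(1/3) = 7559 km.
Altitude h = a − R = 7559 − 6371 = 1188 km.

1190 km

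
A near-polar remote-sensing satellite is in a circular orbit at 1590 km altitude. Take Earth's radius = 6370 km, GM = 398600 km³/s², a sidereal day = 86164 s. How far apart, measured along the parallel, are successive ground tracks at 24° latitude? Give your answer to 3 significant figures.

Semi-major axis a = 6370 + 1590 = 7960 km. Period T = 2π√(a³/μ) = 2π√(7960³/398600) = 7067.7 s = 117.80 min.
Node shift per orbit = (7067.7/86164) × 360° = 29.53°.
Equatorial spacing = 29.53 × 111.2 km/° = 3283 km.
At 24° latitude, spacing = 3283 × cos(24°) = 2999 km.

3000 km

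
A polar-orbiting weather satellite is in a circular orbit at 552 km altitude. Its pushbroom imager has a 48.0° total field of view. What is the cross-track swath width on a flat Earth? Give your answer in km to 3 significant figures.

Half-angle = 48.0°/2 = 24°.
Swath width ≈ 2h·tan(θ/2) = 2 × 552 × tan(24°) = 491.5 km.

492 km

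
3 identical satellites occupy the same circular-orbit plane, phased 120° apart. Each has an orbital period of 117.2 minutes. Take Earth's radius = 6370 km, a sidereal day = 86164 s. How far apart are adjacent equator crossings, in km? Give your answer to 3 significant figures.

1090 km

T = 117.2 min = 7032.0 s.
Single-satellite node shift = (7032.0/86164) × 360° = 29.38°.
With 3 satellites evenly phased, successive equator crossings are 29.38/3 = 9.793° apart.
That is 9.793 × 111.2 = 1089 km at the equator.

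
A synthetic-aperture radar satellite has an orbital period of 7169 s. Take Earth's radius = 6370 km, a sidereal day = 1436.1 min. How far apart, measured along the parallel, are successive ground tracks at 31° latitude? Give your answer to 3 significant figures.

Node shift per orbit = (7169.0/86166) × 360° = 29.95°.
Equatorial spacing = 29.95 × 111.2 km/° = 3330 km.
At 31° latitude, spacing = 3330 × cos(31°) = 2854 km.

2850 km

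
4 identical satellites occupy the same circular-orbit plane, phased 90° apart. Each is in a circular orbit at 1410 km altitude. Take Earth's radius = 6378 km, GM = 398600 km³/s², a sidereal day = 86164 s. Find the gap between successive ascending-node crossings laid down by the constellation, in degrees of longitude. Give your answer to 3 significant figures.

Semi-major axis a = 6378 + 1410 = 7788 km. Period T = 2π√(a³/μ) = 2π√(7788³/398600) = 6839.9 s = 114.00 min.
Single-satellite node shift = (6839.9/86164) × 360° = 28.58°.
With 4 satellites evenly phased, successive equator crossings are 28.58/4 = 7.144° apart.

7.14°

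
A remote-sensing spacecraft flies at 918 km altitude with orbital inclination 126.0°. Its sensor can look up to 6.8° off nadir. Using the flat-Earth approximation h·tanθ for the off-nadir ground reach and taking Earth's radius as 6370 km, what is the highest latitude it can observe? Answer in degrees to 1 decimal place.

55.0°

Retrograde orbit: the ground track reaches ±(180° − i) = ±(180 − 126.0) = ±54.0°.
Sensor half-swath on the ground ≈ 918·tan(6.8°) = 109 km = 0.98° of latitude.
Maximum observable latitude ≈ 54.0 + 0.98 = 55.0°.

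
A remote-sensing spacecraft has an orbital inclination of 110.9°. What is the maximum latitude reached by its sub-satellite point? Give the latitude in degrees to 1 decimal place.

Retrograde orbit: the ground track reaches ±(180° − i) = ±(180 − 110.9) = ±69.1°.

69.1°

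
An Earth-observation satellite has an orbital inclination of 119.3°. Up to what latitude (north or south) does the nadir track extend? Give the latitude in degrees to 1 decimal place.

60.7°

Retrograde orbit: the ground track reaches ±(180° − i) = ±(180 − 119.3) = ±60.7°.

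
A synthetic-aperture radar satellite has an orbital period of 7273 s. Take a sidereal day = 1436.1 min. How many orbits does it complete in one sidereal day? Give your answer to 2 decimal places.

Orbits per sidereal day = 86166 / 7273.0 = 11.847.

11.85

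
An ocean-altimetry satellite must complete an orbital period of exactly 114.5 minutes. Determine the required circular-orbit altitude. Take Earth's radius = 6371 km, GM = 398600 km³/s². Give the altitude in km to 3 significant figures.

1440 km

T = 114.5 min = 6870.0 s.
From T = 2π√(a³/μ): a = (μ T²/4π²)^(1/3) = (398600 × 6870.0² / 4π²)^(1/3) = 7811 km.
Altitude h = a − R = 7811 − 6371 = 1440 km.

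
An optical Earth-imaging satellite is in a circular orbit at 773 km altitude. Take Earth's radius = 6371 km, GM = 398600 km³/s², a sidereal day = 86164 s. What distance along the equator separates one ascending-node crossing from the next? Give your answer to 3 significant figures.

2790 km

Semi-major axis a = 6371 + 773 = 7144 km. Period T = 2π√(a³/μ) = 2π√(7144³/398600) = 6009.3 s = 100.15 min.
During one orbit Earth rotates (6009.3 / 86164) × 360° = 25.11°.
At the equator that is 25.11° × (2π·6371/360) km/° = 25.11 × 111.2 = 2792 km.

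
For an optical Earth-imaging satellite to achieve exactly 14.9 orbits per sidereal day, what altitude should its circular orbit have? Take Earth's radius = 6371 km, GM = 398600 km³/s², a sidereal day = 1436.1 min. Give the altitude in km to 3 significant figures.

592 km

Required period T = 86166 / 14.9 = 5783.0 s.
From T = 2π√(a³/μ): a = (μ T²/4π²)^(1/3) = (398600 × 5783.0² / 4π²)^(1/3) = 6963 km.
Altitude h = a − R = 6963 − 6371 = 592 km.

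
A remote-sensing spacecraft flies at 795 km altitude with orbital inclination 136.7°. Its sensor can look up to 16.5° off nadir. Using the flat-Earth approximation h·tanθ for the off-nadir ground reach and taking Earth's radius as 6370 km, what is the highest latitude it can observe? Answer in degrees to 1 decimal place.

Retrograde orbit: the ground track reaches ±(180° − i) = ±(180 − 136.7) = ±43.3°.
Sensor half-swath on the ground ≈ 795·tan(16.5°) = 235 km = 2.12° of latitude.
Maximum observable latitude ≈ 43.3 + 2.12 = 45.4°.

45.4°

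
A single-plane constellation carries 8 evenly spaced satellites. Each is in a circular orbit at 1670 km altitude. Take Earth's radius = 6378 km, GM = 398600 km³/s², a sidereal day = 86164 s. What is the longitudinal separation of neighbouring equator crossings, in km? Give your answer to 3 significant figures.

Semi-major axis a = 6378 + 1670 = 8048 km. Period T = 2π√(a³/μ) = 2π√(8048³/398600) = 7185.3 s = 119.75 min.
Single-satellite node shift = (7185.3/86164) × 360° = 30.02°.
With 8 satellites evenly phased, successive equator crossings are 30.02/8 = 3.753° apart.
That is 3.753 × 111.3 = 418 km at the equator.

418 km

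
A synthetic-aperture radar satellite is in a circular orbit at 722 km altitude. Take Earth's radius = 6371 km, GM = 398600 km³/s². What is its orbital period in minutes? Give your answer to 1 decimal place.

Semi-major axis a = 6371 + 722 = 7093 km. Period T = 2π√(a³/μ) = 2π√(7093³/398600) = 5945.1 s = 99.08 min.

99.1 min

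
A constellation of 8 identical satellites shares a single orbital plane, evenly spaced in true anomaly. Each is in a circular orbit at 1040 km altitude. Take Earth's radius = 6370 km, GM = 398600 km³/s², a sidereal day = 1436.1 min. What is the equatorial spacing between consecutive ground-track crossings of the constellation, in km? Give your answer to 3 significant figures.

369 km

Semi-major axis a = 6370 + 1040 = 7410 km. Period T = 2π√(a³/μ) = 2π√(7410³/398600) = 6348.0 s = 105.80 min.
Single-satellite node shift = (6348.0/86166) × 360° = 26.52°.
With 8 satellites evenly phased, successive equator crossings are 26.52/8 = 3.315° apart.
That is 3.315 × 111.2 = 369 km at the equator.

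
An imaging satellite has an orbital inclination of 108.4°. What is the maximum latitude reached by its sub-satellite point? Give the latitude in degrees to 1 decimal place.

Retrograde orbit: the ground track reaches ±(180° − i) = ±(180 − 108.4) = ±71.6°.

71.6°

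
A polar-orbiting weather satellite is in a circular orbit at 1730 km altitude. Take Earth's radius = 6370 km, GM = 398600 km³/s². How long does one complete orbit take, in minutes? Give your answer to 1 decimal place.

Semi-major axis a = 6370 + 1730 = 8100 km. Period T = 2π√(a³/μ) = 2π√(8100³/398600) = 7255.0 s = 120.92 min.

120.9 min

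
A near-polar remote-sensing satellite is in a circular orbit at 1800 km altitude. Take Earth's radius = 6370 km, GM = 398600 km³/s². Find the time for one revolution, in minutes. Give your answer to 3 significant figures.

122 min

Semi-major axis a = 6370 + 1800 = 8170 km. Period T = 2π√(a³/μ) = 2π√(8170³/398600) = 7349.3 s = 122.49 min.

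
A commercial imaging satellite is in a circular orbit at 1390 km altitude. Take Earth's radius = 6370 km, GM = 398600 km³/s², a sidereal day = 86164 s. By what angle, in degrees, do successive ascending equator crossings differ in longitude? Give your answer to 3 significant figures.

28.4°

Semi-major axis a = 6370 + 1390 = 7760 km. Period T = 2π√(a³/μ) = 2π√(7760³/398600) = 6803.1 s = 113.38 min.
During one orbit Earth rotates (6803.1 / 86164) × 360° = 28.42°.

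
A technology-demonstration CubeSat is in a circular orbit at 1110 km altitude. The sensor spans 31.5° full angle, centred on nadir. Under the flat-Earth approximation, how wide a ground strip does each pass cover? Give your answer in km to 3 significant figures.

Half-angle = 31.5°/2 = 15.75°.
Swath width ≈ 2h·tan(θ/2) = 2 × 1110 × tan(15.75°) = 626.1 km.

626 km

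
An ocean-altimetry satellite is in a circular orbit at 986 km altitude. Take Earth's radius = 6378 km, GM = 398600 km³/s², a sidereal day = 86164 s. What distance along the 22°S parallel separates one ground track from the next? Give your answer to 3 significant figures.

Semi-major axis a = 6378 + 986 = 7364 km. Period T = 2π√(a³/μ) = 2π√(7364³/398600) = 6289.0 s = 104.82 min.
Node shift per orbit = (6289.0/86164) × 360° = 26.28°.
Equatorial spacing = 26.28 × 111.3 km/° = 2925 km.
At 22° latitude, spacing = 2925 × cos(22°) = 2712 km.

2710 km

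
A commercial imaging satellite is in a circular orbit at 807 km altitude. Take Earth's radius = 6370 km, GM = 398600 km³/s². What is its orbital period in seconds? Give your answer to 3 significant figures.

Semi-major axis a = 6370 + 807 = 7177 km. Period T = 2π√(a³/μ) = 2π√(7177³/398600) = 6051.0 s = 100.85 min.

6050 seconds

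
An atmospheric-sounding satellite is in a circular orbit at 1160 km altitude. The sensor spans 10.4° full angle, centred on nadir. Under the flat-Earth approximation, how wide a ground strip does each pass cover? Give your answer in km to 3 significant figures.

211 km

Half-angle = 10.4°/2 = 5.2°.
Swath width ≈ 2h·tan(θ/2) = 2 × 1160 × tan(5.2°) = 211.1 km.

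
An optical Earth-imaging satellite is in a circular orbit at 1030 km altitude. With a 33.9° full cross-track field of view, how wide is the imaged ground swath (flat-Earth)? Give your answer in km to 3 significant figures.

628 km

Half-angle = 33.9°/2 = 16.95°.
Swath width ≈ 2h·tan(θ/2) = 2 × 1030 × tan(16.95°) = 627.8 km.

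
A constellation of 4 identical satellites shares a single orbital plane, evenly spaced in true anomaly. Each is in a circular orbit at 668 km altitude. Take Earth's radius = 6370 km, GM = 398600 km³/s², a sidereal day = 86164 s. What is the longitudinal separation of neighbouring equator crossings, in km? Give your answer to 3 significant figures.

682 km

Semi-major axis a = 6370 + 668 = 7038 km. Period T = 2π√(a³/μ) = 2π√(7038³/398600) = 5876.0 s = 97.93 min.
Single-satellite node shift = (5876.0/86164) × 360° = 24.55°.
With 4 satellites evenly phased, successive equator crossings are 24.55/4 = 6.138° apart.
That is 6.138 × 111.2 = 682 km at the equator.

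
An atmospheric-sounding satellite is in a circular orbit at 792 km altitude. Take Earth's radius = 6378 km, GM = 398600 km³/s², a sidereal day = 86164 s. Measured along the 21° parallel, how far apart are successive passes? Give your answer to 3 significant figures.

Semi-major axis a = 6378 + 792 = 7170 km. Period T = 2π√(a³/μ) = 2π√(7170³/398600) = 6042.1 s = 100.70 min.
Node shift per orbit = (6042.1/86164) × 360° = 25.24°.
Equatorial spacing = 25.24 × 111.3 km/° = 2810 km.
At 21° latitude, spacing = 2810 × cos(21°) = 2623 km.

2620 km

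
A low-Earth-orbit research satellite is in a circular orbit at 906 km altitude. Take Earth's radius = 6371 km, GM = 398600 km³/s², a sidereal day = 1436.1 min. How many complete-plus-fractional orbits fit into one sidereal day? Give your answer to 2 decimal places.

13.95

Semi-major axis a = 6371 + 906 = 7277 km. Period T = 2π√(a³/μ) = 2π√(7277³/398600) = 6177.9 s = 102.96 min.
Orbits per sidereal day = 86166 / 6177.9 = 13.947.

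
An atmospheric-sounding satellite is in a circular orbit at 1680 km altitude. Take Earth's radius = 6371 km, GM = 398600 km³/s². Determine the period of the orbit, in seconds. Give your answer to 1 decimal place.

7189.3 seconds

Semi-major axis a = 6371 + 1680 = 8051 km. Period T = 2π√(a³/μ) = 2π√(8051³/398600) = 7189.3 s = 119.82 min.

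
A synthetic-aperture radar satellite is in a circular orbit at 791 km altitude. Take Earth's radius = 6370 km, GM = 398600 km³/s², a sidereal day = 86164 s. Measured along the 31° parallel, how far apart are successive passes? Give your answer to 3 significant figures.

Semi-major axis a = 6370 + 791 = 7161 km. Period T = 2π√(a³/μ) = 2π√(7161³/398600) = 6030.8 s = 100.51 min.
Node shift per orbit = (6030.8/86164) × 360° = 25.20°.
Equatorial spacing = 25.20 × 111.2 km/° = 2801 km.
At 31° latitude, spacing = 2801 × cos(31°) = 2401 km.

2400 km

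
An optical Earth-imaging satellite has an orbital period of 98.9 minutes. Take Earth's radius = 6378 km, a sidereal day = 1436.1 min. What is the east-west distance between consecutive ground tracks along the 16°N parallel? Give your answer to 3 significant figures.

2650 km

T = 98.9 min = 5934.0 s.
Node shift per orbit = (5934.0/86166) × 360° = 24.79°.
Equatorial spacing = 24.79 × 111.3 km/° = 2760 km.
At 16° latitude, spacing = 2760 × cos(16°) = 2653 km.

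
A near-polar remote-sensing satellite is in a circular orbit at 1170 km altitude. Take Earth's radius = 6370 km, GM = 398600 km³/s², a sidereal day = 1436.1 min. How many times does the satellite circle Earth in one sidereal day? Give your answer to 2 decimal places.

13.22

Semi-major axis a = 6370 + 1170 = 7540 km. Period T = 2π√(a³/μ) = 2π√(7540³/398600) = 6515.8 s = 108.60 min.
Orbits per sidereal day = 86166 / 6515.8 = 13.224.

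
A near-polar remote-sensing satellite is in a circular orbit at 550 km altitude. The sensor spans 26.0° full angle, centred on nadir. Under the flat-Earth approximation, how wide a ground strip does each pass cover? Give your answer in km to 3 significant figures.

Half-angle = 26.0°/2 = 13°.
Swath width ≈ 2h·tan(θ/2) = 2 × 550 × tan(13°) = 254.0 km.

254 km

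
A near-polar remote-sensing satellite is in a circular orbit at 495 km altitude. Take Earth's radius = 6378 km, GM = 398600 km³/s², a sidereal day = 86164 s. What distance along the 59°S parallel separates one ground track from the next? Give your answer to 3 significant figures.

1360 km

Semi-major axis a = 6378 + 495 = 6873 km. Period T = 2π√(a³/μ) = 2π√(6873³/398600) = 5670.6 s = 94.51 min.
Node shift per orbit = (5670.6/86164) × 360° = 23.69°.
Equatorial spacing = 23.69 × 111.3 km/° = 2637 km.
At 59° latitude, spacing = 2637 × cos(59°) = 1358 km.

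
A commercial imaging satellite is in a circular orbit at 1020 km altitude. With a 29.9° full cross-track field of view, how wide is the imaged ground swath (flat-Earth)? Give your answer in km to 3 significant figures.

545 km

Half-angle = 29.9°/2 = 14.95°.
Swath width ≈ 2h·tan(θ/2) = 2 × 1020 × tan(14.95°) = 544.7 km.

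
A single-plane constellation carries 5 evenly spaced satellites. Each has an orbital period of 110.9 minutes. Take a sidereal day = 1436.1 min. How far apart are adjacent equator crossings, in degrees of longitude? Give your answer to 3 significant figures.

5.56°

T = 110.9 min = 6654.0 s.
Single-satellite node shift = (6654.0/86166) × 360° = 27.80°.
With 5 satellites evenly phased, successive equator crossings are 27.80/5 = 5.560° apart.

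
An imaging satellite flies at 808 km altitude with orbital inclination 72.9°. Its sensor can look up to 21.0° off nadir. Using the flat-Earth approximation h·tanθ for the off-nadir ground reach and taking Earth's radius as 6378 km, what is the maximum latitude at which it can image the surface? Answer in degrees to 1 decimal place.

For a prograde orbit the ground track reaches latitude ±i = ±72.9°.
Sensor half-swath on the ground ≈ 808·tan(21.0°) = 310 km = 2.79° of latitude.
Maximum observable latitude ≈ 72.9 + 2.79 = 75.7°.

75.7°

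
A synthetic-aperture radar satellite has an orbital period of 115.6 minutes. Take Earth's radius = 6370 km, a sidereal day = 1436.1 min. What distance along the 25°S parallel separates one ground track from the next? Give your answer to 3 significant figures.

T = 115.6 min = 6936.0 s.
Node shift per orbit = (6936.0/86166) × 360° = 28.98°.
Equatorial spacing = 28.98 × 111.2 km/° = 3222 km.
At 25° latitude, spacing = 3222 × cos(25°) = 2920 km.

2920 km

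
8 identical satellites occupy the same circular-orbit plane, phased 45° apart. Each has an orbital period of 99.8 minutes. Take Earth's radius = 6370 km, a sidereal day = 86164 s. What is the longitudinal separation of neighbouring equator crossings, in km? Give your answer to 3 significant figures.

T = 99.8 min = 5988.0 s.
Single-satellite node shift = (5988.0/86164) × 360° = 25.02°.
With 8 satellites evenly phased, successive equator crossings are 25.02/8 = 3.127° apart.
That is 3.127 × 111.2 = 348 km at the equator.

348 km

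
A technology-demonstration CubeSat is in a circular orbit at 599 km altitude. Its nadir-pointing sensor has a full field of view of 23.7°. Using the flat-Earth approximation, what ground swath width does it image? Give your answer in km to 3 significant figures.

Half-angle = 23.7°/2 = 11.85°.
Swath width ≈ 2h·tan(θ/2) = 2 × 599 × tan(11.85°) = 251.4 km.

251 km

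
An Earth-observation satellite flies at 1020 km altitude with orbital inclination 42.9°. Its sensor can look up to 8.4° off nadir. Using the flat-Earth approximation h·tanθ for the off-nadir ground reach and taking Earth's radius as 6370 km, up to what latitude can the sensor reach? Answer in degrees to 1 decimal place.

For a prograde orbit the ground track reaches latitude ±i = ±42.9°.
Sensor half-swath on the ground ≈ 1020·tan(8.4°) = 151 km = 1.35° of latitude.
Maximum observable latitude ≈ 42.9 + 1.35 = 44.3°.

44.3°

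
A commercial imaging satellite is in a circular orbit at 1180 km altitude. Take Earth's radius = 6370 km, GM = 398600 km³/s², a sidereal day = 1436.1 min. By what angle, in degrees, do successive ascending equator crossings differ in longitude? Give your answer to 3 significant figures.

Semi-major axis a = 6370 + 1180 = 7550 km. Period T = 2π√(a³/μ) = 2π√(7550³/398600) = 6528.8 s = 108.81 min.
During one orbit Earth rotates (6528.8 / 86166) × 360° = 27.28°.

27.3°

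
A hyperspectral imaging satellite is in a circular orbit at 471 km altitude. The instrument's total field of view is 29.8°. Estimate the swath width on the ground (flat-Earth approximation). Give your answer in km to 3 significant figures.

251 km

Half-angle = 29.8°/2 = 14.9°.
Swath width ≈ 2h·tan(θ/2) = 2 × 471 × tan(14.9°) = 250.6 km.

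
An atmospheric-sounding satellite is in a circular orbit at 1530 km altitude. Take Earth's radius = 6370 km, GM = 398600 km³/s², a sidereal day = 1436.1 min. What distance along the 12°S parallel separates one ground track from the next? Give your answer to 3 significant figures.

Semi-major axis a = 6370 + 1530 = 7900 km. Period T = 2π√(a³/μ) = 2π√(7900³/398600) = 6988.0 s = 116.47 min.
Node shift per orbit = (6988.0/86166) × 360° = 29.20°.
Equatorial spacing = 29.20 × 111.2 km/° = 3246 km.
At 12° latitude, spacing = 3246 × cos(12°) = 3175 km.

3170 km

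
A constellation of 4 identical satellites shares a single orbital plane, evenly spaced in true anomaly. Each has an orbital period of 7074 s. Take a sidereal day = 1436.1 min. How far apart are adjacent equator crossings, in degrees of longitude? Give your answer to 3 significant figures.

Single-satellite node shift = (7074.0/86166) × 360° = 29.56°.
With 4 satellites evenly phased, successive equator crossings are 29.56/4 = 7.389° apart.

7.39°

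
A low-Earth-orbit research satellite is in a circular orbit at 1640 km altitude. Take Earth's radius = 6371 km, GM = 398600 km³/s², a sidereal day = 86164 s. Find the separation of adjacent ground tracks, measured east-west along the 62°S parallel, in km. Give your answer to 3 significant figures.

Semi-major axis a = 6371 + 1640 = 8011 km. Period T = 2π√(a³/μ) = 2π√(8011³/398600) = 7135.8 s = 118.93 min.
Node shift per orbit = (7135.8/86164) × 360° = 29.81°.
Equatorial spacing = 29.81 × 111.2 km/° = 3315 km.
At 62° latitude, spacing = 3315 × cos(62°) = 1556 km.

1560 km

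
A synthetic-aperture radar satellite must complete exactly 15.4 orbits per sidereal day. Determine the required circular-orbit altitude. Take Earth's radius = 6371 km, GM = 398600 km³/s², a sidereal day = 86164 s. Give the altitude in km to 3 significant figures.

Required period T = 86164 / 15.4 = 5595.1 s.
From T = 2π√(a³/μ): a = (μ T²/4π²)^(1/3) = (398600 × 5595.1² / 4π²)^(1/3) = 6812 km.
Altitude h = a − R = 6812 − 6371 = 441 km.

441 km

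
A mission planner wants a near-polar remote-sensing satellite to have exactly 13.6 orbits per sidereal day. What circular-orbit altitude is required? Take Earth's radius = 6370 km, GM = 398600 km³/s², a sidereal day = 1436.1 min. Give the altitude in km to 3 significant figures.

1030 km

Required period T = 86166 / 13.6 = 6335.7 s.
From T = 2π√(a³/μ): a = (μ T²/4π²)^(1/3) = (398600 × 6335.7² / 4π²)^(1/3) = 7400 km.
Altitude h = a − R = 7400 − 6370 = 1030 km.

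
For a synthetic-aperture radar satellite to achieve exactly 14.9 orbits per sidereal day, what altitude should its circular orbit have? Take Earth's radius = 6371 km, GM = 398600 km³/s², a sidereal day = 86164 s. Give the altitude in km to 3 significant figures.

Required period T = 86164 / 14.9 = 5782.8 s.
From T = 2π√(a³/μ): a = (μ T²/4π²)^(1/3) = (398600 × 5782.8² / 4π²)^(1/3) = 6963 km.
Altitude h = a − R = 6963 − 6371 = 592 km.

592 km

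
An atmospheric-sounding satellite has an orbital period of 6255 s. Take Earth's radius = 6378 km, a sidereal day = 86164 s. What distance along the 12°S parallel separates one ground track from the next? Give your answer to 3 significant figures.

Node shift per orbit = (6255.0/86164) × 360° = 26.13°.
Equatorial spacing = 26.13 × 111.3 km/° = 2909 km.
At 12° latitude, spacing = 2909 × cos(12°) = 2846 km.

2850 km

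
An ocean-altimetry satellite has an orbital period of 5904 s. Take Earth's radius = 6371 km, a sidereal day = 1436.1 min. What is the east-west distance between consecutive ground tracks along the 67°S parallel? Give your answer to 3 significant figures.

Node shift per orbit = (5904.0/86166) × 360° = 24.67°.
Equatorial spacing = 24.67 × 111.2 km/° = 2743 km.
At 67° latitude, spacing = 2743 × cos(67°) = 1072 km.

1070 km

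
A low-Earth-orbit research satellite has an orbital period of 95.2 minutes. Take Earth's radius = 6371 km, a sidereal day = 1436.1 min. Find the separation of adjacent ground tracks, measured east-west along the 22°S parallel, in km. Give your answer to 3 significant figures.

T = 95.2 min = 5712.0 s.
Node shift per orbit = (5712.0/86166) × 360° = 23.86°.
Equatorial spacing = 23.86 × 111.2 km/° = 2654 km.
At 22° latitude, spacing = 2654 × cos(22°) = 2460 km.

2460 km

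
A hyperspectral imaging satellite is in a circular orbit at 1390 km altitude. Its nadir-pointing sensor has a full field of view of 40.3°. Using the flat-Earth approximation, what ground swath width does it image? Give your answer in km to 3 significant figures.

1020 km

Half-angle = 40.3°/2 = 20.15°.
Swath width ≈ 2h·tan(θ/2) = 2 × 1390 × tan(20.15°) = 1020.1 km.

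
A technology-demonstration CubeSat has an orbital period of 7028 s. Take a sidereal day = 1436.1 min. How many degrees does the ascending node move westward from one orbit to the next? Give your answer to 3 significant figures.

During one orbit Earth rotates (7028.0 / 86166) × 360° = 29.36°.

29.4°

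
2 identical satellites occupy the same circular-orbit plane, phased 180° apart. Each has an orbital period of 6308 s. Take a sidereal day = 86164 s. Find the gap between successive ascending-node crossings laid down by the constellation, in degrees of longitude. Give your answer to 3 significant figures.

13.2°

Single-satellite node shift = (6308.0/86164) × 360° = 26.36°.
With 2 satellites evenly phased, successive equator crossings are 26.36/2 = 13.178° apart.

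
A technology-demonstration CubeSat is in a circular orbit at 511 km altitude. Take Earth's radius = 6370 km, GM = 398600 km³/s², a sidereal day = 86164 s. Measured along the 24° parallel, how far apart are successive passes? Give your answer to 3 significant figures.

2410 km

Semi-major axis a = 6370 + 511 = 6881 km. Period T = 2π√(a³/μ) = 2π√(6881³/398600) = 5680.5 s = 94.68 min.
Node shift per orbit = (5680.5/86164) × 360° = 23.73°.
Equatorial spacing = 23.73 × 111.2 km/° = 2639 km.
At 24° latitude, spacing = 2639 × cos(24°) = 2411 km.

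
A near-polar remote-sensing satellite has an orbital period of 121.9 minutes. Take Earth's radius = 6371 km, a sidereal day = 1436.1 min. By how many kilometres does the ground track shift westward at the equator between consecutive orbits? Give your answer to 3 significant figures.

T = 121.9 min = 7314.0 s.
During one orbit Earth rotates (7314.0 / 86166) × 360° = 30.56°.
At the equator that is 30.56° × (2π·6371/360) km/° = 30.56 × 111.2 = 3398 km.

3400 km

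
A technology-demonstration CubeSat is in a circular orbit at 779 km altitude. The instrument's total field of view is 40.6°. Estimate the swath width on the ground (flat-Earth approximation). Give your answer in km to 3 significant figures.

576 km

Half-angle = 40.6°/2 = 20.3°.
Swath width ≈ 2h·tan(θ/2) = 2 × 779 × tan(20.3°) = 576.3 km.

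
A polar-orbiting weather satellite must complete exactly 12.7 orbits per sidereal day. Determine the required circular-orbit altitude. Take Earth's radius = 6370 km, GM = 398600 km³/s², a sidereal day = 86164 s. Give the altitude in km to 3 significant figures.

Required period T = 86164 / 12.7 = 6784.6 s.
From T = 2π√(a³/μ): a = (μ T²/4π²)^(1/3) = (398600 × 6784.6² / 4π²)^(1/3) = 7746 km.
Altitude h = a − R = 7746 − 6370 = 1376 km.

1380 km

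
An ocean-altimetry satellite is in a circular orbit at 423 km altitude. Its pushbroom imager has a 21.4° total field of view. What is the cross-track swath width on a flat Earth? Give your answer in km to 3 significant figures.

Half-angle = 21.4°/2 = 10.7°.
Swath width ≈ 2h·tan(θ/2) = 2 × 423 × tan(10.7°) = 159.9 km.

160 km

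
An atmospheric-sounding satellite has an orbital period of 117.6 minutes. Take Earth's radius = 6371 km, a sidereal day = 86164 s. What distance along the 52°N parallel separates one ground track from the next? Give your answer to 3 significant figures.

T = 117.6 min = 7056.0 s.
Node shift per orbit = (7056.0/86164) × 360° = 29.48°.
Equatorial spacing = 29.48 × 111.2 km/° = 3278 km.
At 52° latitude, spacing = 3278 × cos(52°) = 2018 km.

2020 km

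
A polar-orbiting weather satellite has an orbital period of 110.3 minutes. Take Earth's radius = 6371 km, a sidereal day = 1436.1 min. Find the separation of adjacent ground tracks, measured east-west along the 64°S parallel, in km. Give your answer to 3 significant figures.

T = 110.3 min = 6618.0 s.
Node shift per orbit = (6618.0/86166) × 360° = 27.65°.
Equatorial spacing = 27.65 × 111.2 km/° = 3075 km.
At 64° latitude, spacing = 3075 × cos(64°) = 1348 km.

1350 km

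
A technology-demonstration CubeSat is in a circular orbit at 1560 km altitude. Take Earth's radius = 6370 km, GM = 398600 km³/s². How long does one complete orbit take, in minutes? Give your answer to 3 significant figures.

Semi-major axis a = 6370 + 1560 = 7930 km. Period T = 2π√(a³/μ) = 2π√(7930³/398600) = 7027.8 s = 117.13 min.

117 min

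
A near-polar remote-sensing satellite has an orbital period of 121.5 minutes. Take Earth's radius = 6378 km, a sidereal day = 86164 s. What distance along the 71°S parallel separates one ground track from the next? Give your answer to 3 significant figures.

1100 km

T = 121.5 min = 7290.0 s.
Node shift per orbit = (7290.0/86164) × 360° = 30.46°.
Equatorial spacing = 30.46 × 111.3 km/° = 3391 km.
At 71° latitude, spacing = 3391 × cos(71°) = 1104 km.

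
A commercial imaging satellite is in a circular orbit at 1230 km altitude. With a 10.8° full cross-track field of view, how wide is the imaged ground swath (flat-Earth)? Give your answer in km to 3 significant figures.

Half-angle = 10.8°/2 = 5.4°.
Swath width ≈ 2h·tan(θ/2) = 2 × 1230 × tan(5.4°) = 232.5 km.

233 km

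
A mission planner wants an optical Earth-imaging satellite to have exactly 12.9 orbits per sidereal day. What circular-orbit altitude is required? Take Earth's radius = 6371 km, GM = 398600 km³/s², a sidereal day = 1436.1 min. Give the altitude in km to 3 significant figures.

1290 km

Required period T = 86166 / 12.9 = 6679.5 s.
From T = 2π√(a³/μ): a = (μ T²/4π²)^(1/3) = (398600 × 6679.5² / 4π²)^(1/3) = 7666 km.
Altitude h = a − R = 7666 − 6371 = 1295 km.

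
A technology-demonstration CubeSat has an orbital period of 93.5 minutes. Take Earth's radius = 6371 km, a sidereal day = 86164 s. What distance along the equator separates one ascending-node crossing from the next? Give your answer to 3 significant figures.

T = 93.5 min = 5610.0 s.
During one orbit Earth rotates (5610.0 / 86164) × 360° = 23.44°.
At the equator that is 23.44° × (2π·6371/360) km/° = 23.44 × 111.2 = 2606 km.

2610 km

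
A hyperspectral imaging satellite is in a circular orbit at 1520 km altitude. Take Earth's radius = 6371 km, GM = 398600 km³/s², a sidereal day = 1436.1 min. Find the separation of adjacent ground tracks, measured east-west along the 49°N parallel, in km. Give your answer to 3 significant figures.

Semi-major axis a = 6371 + 1520 = 7891 km. Period T = 2π√(a³/μ) = 2π√(7891³/398600) = 6976.0 s = 116.27 min.
Node shift per orbit = (6976.0/86166) × 360° = 29.15°.
Equatorial spacing = 29.15 × 111.2 km/° = 3241 km.
At 49° latitude, spacing = 3241 × cos(49°) = 2126 km.

2130 km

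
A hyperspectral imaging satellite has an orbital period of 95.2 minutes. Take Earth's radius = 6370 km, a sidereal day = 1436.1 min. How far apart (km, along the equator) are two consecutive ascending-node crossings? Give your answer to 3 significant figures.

T = 95.2 min = 5712.0 s.
During one orbit Earth rotates (5712.0 / 86166) × 360° = 23.86°.
At the equator that is 23.86° × (2π·6370/360) km/° = 23.86 × 111.2 = 2653 km.

2650 km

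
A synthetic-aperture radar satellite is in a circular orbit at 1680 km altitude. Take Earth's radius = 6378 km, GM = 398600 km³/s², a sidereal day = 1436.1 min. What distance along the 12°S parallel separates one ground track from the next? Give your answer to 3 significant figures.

3270 km

Semi-major axis a = 6378 + 1680 = 8058 km. Period T = 2π√(a³/μ) = 2π√(8058³/398600) = 7198.7 s = 119.98 min.
Node shift per orbit = (7198.7/86166) × 360° = 30.08°.
Equatorial spacing = 30.08 × 111.3 km/° = 3348 km.
At 12° latitude, spacing = 3348 × cos(12°) = 3275 km.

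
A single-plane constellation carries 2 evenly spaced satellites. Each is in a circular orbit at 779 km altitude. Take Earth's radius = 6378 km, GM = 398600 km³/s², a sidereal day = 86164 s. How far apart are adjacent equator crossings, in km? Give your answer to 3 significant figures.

Semi-major axis a = 6378 + 779 = 7157 km. Period T = 2π√(a³/μ) = 2π√(7157³/398600) = 6025.7 s = 100.43 min.
Single-satellite node shift = (6025.7/86164) × 360° = 25.18°.
With 2 satellites evenly phased, successive equator crossings are 25.18/2 = 12.588° apart.
That is 12.588 × 111.3 = 1401 km at the equator.

1400 km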